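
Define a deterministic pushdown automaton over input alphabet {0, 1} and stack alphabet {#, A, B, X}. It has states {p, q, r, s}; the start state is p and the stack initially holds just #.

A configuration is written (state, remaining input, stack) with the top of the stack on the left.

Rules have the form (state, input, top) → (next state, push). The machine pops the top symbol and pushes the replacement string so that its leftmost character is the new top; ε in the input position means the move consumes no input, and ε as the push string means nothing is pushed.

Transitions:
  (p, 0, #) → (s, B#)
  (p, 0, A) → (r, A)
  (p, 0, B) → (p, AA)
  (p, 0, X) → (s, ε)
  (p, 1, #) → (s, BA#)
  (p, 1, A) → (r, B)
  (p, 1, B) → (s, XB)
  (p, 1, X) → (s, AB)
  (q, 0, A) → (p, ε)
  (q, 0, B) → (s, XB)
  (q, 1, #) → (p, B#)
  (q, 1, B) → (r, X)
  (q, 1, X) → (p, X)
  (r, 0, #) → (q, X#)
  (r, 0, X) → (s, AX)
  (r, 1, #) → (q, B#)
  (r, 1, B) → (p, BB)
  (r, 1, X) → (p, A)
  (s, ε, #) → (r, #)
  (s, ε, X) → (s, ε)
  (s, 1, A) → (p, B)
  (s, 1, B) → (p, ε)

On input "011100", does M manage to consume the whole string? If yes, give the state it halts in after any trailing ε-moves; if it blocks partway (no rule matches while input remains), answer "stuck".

stuck

(p, 011100, #)
  read 0, top #: go to s, push B# → (s, 11100, B#)
  read 1, top B: go to p, push ε → (p, 1100, #)
  read 1, top #: go to s, push BA# → (s, 100, BA#)
  read 1, top B: go to p, push ε → (p, 00, A#)
  read 0, top A: go to r, push A → (r, 0, A#)
No transition for (r, 0, top A); M blocks with input 0 remaining.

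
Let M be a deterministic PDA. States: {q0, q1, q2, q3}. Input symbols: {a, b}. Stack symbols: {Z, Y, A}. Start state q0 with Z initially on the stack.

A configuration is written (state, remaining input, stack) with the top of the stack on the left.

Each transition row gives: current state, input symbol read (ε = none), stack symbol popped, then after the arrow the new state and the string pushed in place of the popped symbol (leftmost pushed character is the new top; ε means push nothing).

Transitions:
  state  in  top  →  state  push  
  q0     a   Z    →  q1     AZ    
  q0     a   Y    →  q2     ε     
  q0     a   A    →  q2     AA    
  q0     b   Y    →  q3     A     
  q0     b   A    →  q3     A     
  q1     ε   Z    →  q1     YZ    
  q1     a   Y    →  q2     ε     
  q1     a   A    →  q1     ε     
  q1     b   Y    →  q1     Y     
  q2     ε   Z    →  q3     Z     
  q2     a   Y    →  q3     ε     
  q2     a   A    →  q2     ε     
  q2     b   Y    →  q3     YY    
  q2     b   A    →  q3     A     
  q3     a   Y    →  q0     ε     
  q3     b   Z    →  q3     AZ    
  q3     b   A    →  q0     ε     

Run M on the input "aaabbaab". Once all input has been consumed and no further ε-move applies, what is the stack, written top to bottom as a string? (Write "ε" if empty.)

(q0, aaabbaab, Z)
  read a, top Z: go to q1, push AZ → (q1, aabbaab, AZ)
  read a, top A: go to q1, push ε → (q1, abbaab, Z)
  ε-move, top Z: go to q1, push YZ → (q1, abbaab, YZ)
  read a, top Y: go to q2, push ε → (q2, bbaab, Z)
  ε-move, top Z: go to q3, push Z → (q3, bbaab, Z)
  read b, top Z: go to q3, push AZ → (q3, baab, AZ)
  read b, top A: go to q0, push ε → (q0, aab, Z)
  read a, top Z: go to q1, push AZ → (q1, ab, AZ)
  read a, top A: go to q1, push ε → (q1, b, Z)
  ε-move, top Z: go to q1, push YZ → (q1, b, YZ)
  read b, top Y: go to q1, push Y → (q1, ε, YZ)
All input consumed in state q1 with stack YZ.

YZ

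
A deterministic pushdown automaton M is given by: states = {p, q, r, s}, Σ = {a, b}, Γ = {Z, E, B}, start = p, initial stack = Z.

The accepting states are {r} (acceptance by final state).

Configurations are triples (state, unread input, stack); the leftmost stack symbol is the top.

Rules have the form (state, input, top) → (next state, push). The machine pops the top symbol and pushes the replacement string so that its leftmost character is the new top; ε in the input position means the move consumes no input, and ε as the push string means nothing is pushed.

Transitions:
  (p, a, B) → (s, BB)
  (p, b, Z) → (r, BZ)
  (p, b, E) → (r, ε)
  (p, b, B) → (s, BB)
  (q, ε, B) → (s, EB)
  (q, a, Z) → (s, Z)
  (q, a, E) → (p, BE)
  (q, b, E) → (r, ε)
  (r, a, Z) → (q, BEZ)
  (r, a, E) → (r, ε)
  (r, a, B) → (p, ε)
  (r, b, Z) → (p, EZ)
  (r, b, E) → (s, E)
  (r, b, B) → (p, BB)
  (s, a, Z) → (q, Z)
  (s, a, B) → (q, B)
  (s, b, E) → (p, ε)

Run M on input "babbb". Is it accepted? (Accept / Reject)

Reject

(p, babbb, Z) ⊢ (r, abbb, BZ) ⊢ (p, bbb, Z) ⊢ (r, bb, BZ) ⊢ (p, b, BBZ) ⊢ (s, ε, BBBZ)
All input consumed; state s ∉ F and no further ε-move applies.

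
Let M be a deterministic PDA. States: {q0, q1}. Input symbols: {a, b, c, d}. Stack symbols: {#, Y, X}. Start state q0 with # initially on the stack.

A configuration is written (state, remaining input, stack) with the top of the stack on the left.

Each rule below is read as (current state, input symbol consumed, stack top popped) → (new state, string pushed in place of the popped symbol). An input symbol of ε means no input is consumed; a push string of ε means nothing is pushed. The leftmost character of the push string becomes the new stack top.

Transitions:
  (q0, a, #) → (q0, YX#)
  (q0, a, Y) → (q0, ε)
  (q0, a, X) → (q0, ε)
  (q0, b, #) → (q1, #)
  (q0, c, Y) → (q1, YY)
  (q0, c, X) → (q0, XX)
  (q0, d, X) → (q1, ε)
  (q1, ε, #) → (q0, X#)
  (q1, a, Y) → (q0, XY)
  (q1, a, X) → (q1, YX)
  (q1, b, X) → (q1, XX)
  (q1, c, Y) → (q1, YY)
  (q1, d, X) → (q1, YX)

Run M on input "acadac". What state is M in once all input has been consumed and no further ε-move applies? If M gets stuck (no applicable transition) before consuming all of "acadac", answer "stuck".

q0

(q0, acadac, #)
  read a, top #: go to q0, push YX# → (q0, cadac, YX#)
  read c, top Y: go to q1, push YY → (q1, adac, YYX#)
  read a, top Y: go to q0, push XY → (q0, dac, XYYX#)
  read d, top X: go to q1, push ε → (q1, ac, YYX#)
  read a, top Y: go to q0, push XY → (q0, c, XYYX#)
  read c, top X: go to q0, push XX → (q0, ε, XXYYX#)
All input consumed; M is in state q0.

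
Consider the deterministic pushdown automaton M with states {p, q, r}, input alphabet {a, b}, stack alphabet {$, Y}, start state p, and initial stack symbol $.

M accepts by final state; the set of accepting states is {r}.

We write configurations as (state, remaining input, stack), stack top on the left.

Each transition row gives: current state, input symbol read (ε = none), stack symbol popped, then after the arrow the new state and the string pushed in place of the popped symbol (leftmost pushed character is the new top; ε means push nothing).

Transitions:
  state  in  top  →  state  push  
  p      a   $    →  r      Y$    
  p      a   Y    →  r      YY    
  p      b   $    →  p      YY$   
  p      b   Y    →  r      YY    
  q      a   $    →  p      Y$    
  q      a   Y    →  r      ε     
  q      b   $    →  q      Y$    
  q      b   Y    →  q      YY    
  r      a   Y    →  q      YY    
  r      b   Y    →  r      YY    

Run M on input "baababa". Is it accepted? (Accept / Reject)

Reject

(p, baababa, $)
  read b, top $: go to p, push YY$ → (p, aababa, YY$)
  read a, top Y: go to r, push YY → (r, ababa, YYY$)
  read a, top Y: go to q, push YY → (q, baba, YYYY$)
  read b, top Y: go to q, push YY → (q, aba, YYYYY$)
  read a, top Y: go to r, push ε → (r, ba, YYYY$)
  read b, top Y: go to r, push YY → (r, a, YYYYY$)
  read a, top Y: go to q, push YY → (q, ε, YYYYYY$)
All input consumed; state q ∉ F and no further ε-move applies.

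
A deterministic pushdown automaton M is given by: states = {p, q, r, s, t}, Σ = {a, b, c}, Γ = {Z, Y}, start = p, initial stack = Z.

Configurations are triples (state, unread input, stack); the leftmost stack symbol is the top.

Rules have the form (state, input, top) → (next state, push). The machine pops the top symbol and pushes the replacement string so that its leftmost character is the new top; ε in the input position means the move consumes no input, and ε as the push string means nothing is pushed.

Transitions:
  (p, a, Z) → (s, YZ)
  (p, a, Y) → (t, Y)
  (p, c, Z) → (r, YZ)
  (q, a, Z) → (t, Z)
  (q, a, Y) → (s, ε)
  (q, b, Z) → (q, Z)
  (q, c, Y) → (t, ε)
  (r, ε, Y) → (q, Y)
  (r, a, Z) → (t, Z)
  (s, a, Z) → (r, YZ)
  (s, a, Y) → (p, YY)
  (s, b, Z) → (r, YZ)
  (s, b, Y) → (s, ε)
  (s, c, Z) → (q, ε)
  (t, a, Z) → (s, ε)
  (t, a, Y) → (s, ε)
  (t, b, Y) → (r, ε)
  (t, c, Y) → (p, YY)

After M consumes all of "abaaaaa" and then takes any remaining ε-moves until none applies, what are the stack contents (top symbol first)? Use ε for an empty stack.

(p, abaaaaa, Z)
  read a, top Z: go to s, push YZ → (s, baaaaa, YZ)
  read b, top Y: go to s, push ε → (s, aaaaa, Z)
  read a, top Z: go to r, push YZ → (r, aaaa, YZ)
  ε-move, top Y: go to q, push Y → (q, aaaa, YZ)
  read a, top Y: go to s, push ε → (s, aaa, Z)
  read a, top Z: go to r, push YZ → (r, aa, YZ)
  ε-move, top Y: go to q, push Y → (q, aa, YZ)
  read a, top Y: go to s, push ε → (s, a, Z)
  read a, top Z: go to r, push YZ → (r, ε, YZ)
  ε-move, top Y: go to q, push Y → (q, ε, YZ)
All input consumed in state q with stack YZ.

YZ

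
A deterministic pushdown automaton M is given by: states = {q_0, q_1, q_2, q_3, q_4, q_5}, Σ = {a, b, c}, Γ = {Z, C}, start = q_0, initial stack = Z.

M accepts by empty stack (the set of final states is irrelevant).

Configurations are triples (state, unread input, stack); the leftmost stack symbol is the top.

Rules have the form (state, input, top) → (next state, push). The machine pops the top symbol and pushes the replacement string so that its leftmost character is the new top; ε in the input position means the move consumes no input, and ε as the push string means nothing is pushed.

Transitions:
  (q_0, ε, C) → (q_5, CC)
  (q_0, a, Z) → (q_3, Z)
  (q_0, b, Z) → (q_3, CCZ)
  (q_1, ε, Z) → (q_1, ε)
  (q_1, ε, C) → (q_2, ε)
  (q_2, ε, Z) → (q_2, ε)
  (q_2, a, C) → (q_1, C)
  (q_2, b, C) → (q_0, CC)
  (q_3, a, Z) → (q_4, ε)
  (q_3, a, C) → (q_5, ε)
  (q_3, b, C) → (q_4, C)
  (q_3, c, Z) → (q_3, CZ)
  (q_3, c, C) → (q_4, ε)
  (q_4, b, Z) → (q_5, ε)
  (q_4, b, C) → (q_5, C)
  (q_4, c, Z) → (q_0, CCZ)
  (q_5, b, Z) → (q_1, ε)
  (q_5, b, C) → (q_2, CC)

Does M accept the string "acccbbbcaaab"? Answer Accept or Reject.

Reject

(q_0, acccbbbcaaab, Z) ⊢ (q_3, cccbbbcaaab, Z) ⊢ (q_3, ccbbbcaaab, CZ) ⊢ (q_4, cbbbcaaab, Z) ⊢ (q_0, bbbcaaab, CCZ) ⊢ (q_5, bbbcaaab, CCCZ) ⊢ (q_2, bbcaaab, CCCCZ) ⊢ (q_0, bcaaab, CCCCCZ) ⊢ (q_5, bcaaab, CCCCCCZ) ⊢ (q_2, caaab, CCCCCCCZ)
No transition applies at (q_2, caaab, CCCCCCCZ); input not fully consumed.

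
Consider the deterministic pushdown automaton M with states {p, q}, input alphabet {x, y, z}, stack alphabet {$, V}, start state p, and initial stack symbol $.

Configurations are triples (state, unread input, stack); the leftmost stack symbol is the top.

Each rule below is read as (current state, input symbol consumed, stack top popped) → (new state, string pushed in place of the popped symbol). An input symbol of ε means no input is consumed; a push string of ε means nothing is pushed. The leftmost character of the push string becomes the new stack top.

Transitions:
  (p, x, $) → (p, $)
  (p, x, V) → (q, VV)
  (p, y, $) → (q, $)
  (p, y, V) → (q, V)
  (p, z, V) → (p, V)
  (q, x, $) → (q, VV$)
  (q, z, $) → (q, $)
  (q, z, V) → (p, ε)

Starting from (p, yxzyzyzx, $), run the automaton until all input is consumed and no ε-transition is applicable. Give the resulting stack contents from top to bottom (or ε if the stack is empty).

(p, yxzyzyzx, $)
  read y, top $: go to q, push $ → (q, xzyzyzx, $)
  read x, top $: go to q, push VV$ → (q, zyzyzx, VV$)
  read z, top V: go to p, push ε → (p, yzyzx, V$)
  read y, top V: go to q, push V → (q, zyzx, V$)
  read z, top V: go to p, push ε → (p, yzx, $)
  read y, top $: go to q, push $ → (q, zx, $)
  read z, top $: go to q, push $ → (q, x, $)
  read x, top $: go to q, push VV$ → (q, ε, VV$)
All input consumed in state q with stack VV$.

VV$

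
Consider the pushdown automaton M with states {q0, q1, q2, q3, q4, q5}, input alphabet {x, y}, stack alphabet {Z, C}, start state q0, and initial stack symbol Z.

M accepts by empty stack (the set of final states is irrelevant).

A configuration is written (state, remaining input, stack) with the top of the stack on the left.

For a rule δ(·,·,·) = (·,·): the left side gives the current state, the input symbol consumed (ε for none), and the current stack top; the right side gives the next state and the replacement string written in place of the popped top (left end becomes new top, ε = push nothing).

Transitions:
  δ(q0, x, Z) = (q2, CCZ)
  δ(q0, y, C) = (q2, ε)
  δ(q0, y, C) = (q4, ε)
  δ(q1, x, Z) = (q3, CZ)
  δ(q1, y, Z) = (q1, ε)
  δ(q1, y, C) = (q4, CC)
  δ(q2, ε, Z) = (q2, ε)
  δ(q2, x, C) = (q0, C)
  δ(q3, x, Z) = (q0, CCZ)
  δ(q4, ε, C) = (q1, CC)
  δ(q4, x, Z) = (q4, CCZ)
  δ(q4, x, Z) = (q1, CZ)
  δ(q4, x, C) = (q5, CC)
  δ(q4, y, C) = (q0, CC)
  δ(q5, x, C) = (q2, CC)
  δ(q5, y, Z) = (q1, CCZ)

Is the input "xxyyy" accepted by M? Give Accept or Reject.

No computation consumes all input and empties the stack.

Reject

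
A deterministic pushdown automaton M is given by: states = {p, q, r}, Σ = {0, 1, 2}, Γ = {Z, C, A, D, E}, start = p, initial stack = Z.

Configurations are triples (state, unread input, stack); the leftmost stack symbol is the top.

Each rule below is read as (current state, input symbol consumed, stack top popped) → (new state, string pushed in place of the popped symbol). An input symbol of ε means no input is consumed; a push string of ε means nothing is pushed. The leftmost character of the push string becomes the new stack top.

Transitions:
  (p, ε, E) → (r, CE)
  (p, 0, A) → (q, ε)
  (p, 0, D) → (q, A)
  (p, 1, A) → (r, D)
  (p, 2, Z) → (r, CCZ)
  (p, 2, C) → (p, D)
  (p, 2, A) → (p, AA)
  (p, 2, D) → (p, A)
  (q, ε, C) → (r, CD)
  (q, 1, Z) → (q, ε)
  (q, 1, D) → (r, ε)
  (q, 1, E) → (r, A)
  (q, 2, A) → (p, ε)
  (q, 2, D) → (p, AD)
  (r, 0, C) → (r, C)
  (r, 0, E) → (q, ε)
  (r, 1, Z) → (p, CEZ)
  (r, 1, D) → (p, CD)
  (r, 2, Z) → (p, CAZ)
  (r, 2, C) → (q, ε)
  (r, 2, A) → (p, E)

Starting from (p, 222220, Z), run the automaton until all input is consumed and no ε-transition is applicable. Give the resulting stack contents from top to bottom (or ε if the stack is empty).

ADZ

(p, 222220, Z) ⊢ (r, 22220, CCZ) ⊢ (q, 2220, CZ) ⊢ (r, 2220, CDZ) ⊢ (q, 220, DZ) ⊢ (p, 20, ADZ) ⊢ (p, 0, AADZ) ⊢ (q, ε, ADZ)
All input consumed in state q with stack ADZ.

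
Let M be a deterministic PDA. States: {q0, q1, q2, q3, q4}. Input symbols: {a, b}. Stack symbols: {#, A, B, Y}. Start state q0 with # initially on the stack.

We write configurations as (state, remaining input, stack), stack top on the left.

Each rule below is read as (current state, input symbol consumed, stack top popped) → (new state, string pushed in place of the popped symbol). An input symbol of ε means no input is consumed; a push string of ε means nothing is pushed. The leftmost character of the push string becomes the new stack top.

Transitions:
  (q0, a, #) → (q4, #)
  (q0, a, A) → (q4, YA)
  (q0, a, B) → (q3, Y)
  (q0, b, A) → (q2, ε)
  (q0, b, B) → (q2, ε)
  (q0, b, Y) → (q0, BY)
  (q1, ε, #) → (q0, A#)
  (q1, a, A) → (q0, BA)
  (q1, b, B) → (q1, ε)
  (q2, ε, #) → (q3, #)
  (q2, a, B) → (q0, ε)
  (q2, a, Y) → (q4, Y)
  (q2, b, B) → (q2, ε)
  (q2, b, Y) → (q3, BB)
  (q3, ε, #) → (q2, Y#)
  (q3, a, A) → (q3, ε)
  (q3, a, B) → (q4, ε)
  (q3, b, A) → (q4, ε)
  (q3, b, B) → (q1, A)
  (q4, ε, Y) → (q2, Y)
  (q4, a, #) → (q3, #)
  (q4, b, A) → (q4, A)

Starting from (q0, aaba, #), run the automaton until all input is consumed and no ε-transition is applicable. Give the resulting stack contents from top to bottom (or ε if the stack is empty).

B#

(q0, aaba, #) ⊢ (q4, aba, #) ⊢ (q3, ba, #) ⊢ (q2, ba, Y#) ⊢ (q3, a, BB#) ⊢ (q4, ε, B#)
All input consumed in state q4 with stack B#.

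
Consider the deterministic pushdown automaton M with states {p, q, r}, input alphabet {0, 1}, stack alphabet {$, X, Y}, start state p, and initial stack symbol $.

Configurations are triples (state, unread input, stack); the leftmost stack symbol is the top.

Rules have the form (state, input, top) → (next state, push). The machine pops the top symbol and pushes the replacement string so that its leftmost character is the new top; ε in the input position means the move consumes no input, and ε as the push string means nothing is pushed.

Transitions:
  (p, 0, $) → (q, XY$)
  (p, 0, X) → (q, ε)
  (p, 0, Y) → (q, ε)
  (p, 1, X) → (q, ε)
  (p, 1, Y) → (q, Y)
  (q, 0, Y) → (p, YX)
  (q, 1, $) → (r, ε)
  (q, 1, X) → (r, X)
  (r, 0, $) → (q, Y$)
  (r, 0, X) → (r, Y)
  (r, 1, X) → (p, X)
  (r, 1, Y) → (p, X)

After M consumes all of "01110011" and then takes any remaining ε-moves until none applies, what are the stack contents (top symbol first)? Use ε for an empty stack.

(p, 01110011, $)
  read 0, top $: go to q, push XY$ → (q, 1110011, XY$)
  read 1, top X: go to r, push X → (r, 110011, XY$)
  read 1, top X: go to p, push X → (p, 10011, XY$)
  read 1, top X: go to q, push ε → (q, 0011, Y$)
  read 0, top Y: go to p, push YX → (p, 011, YX$)
  read 0, top Y: go to q, push ε → (q, 11, X$)
  read 1, top X: go to r, push X → (r, 1, X$)
  read 1, top X: go to p, push X → (p, ε, X$)
All input consumed in state p with stack X$.

X$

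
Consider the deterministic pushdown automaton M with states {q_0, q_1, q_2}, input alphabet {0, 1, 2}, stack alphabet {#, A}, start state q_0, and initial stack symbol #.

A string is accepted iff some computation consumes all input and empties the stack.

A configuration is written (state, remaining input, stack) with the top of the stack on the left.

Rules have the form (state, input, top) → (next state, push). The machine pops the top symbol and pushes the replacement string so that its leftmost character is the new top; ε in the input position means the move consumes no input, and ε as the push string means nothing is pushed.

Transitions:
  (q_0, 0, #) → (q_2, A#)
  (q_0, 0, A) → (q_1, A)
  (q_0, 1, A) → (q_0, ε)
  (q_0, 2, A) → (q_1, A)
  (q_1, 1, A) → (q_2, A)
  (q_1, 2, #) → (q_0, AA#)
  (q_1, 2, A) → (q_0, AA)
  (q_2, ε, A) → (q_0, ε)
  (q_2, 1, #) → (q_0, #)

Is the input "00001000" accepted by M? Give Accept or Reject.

Reject

(q_0, 00001000, #)
  read 0, top #: go to q_2, push A# → (q_2, 0001000, A#)
  ε-move, top A: go to q_0, push ε → (q_0, 0001000, #)
  read 0, top #: go to q_2, push A# → (q_2, 001000, A#)
  ε-move, top A: go to q_0, push ε → (q_0, 001000, #)
  read 0, top #: go to q_2, push A# → (q_2, 01000, A#)
  ε-move, top A: go to q_0, push ε → (q_0, 01000, #)
  read 0, top #: go to q_2, push A# → (q_2, 1000, A#)
  ε-move, top A: go to q_0, push ε → (q_0, 1000, #)
No transition applies at (q_0, 1000, #); input not fully consumed.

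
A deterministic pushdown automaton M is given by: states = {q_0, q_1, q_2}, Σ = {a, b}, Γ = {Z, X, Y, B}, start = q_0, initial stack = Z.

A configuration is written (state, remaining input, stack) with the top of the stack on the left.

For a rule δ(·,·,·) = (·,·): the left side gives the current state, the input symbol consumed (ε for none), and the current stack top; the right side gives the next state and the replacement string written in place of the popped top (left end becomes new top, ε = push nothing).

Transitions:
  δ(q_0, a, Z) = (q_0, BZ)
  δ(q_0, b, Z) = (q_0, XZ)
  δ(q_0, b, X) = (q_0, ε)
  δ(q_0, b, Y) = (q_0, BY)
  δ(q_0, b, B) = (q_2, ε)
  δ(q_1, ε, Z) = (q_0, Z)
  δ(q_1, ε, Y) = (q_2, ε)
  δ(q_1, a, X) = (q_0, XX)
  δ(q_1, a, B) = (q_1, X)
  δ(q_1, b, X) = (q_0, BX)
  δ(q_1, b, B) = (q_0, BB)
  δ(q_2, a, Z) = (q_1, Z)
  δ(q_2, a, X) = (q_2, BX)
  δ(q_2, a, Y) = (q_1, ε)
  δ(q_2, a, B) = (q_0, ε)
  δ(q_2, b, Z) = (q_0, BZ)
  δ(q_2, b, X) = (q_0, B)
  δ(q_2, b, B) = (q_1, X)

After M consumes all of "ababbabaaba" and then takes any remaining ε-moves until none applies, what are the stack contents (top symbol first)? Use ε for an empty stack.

(q_0, ababbabaaba, Z)
  read a, top Z: go to q_0, push BZ → (q_0, babbabaaba, BZ)
  read b, top B: go to q_2, push ε → (q_2, abbabaaba, Z)
  read a, top Z: go to q_1, push Z → (q_1, bbabaaba, Z)
  ε-move, top Z: go to q_0, push Z → (q_0, bbabaaba, Z)
  read b, top Z: go to q_0, push XZ → (q_0, babaaba, XZ)
  read b, top X: go to q_0, push ε → (q_0, abaaba, Z)
  read a, top Z: go to q_0, push BZ → (q_0, baaba, BZ)
  read b, top B: go to q_2, push ε → (q_2, aaba, Z)
  read a, top Z: go to q_1, push Z → (q_1, aba, Z)
  ε-move, top Z: go to q_0, push Z → (q_0, aba, Z)
  read a, top Z: go to q_0, push BZ → (q_0, ba, BZ)
  read b, top B: go to q_2, push ε → (q_2, a, Z)
  read a, top Z: go to q_1, push Z → (q_1, ε, Z)
  ε-move, top Z: go to q_0, push Z → (q_0, ε, Z)
All input consumed in state q_0 with stack Z.

Z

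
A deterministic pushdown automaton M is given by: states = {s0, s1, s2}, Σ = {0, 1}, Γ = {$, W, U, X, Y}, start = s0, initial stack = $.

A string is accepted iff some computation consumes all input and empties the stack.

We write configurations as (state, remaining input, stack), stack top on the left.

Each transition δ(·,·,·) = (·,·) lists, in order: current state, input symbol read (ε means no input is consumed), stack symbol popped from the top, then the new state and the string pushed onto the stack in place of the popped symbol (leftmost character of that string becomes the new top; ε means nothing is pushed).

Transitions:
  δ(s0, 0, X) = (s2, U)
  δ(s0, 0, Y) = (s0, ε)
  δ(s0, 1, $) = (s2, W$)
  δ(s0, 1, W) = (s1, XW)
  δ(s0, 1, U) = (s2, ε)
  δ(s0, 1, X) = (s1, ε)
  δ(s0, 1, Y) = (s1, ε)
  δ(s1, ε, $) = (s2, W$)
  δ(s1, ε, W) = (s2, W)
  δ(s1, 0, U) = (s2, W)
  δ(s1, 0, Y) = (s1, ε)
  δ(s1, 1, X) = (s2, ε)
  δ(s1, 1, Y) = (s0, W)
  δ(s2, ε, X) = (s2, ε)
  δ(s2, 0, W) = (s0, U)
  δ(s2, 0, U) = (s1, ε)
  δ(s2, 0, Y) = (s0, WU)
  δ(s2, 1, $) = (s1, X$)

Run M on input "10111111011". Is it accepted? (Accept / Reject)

(s0, 10111111011, $) ⊢ (s2, 0111111011, W$) ⊢ (s0, 111111011, U$) ⊢ (s2, 11111011, $) ⊢ (s1, 1111011, X$) ⊢ (s2, 111011, $) ⊢ (s1, 11011, X$) ⊢ (s2, 1011, $) ⊢ (s1, 011, X$)
No transition applies at (s1, 011, X$); input not fully consumed.

Reject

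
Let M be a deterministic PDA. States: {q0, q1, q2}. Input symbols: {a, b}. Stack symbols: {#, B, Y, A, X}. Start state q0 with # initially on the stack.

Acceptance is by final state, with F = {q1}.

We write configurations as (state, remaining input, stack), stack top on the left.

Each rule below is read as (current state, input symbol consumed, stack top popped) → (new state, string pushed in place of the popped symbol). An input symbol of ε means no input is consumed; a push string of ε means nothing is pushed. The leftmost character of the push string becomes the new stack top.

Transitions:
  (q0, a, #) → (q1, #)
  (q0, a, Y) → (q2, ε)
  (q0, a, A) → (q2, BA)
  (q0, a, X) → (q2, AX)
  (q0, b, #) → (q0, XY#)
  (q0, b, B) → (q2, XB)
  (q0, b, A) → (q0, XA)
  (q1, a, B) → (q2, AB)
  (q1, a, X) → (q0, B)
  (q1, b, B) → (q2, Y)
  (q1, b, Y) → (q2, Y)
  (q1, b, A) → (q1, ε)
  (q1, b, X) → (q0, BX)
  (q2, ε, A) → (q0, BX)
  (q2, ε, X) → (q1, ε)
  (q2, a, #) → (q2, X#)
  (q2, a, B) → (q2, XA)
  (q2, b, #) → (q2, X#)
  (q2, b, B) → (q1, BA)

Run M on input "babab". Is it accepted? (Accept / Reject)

(q0, babab, #)
  read b, top #: go to q0, push XY# → (q0, abab, XY#)
  read a, top X: go to q2, push AX → (q2, bab, AXY#)
  ε-move, top A: go to q0, push BX → (q0, bab, BXXY#)
  read b, top B: go to q2, push XB → (q2, ab, XBXXY#)
  ε-move, top X: go to q1, push ε → (q1, ab, BXXY#)
  read a, top B: go to q2, push AB → (q2, b, ABXXY#)
  ε-move, top A: go to q0, push BX → (q0, b, BXBXXY#)
  read b, top B: go to q2, push XB → (q2, ε, XBXBXXY#)
  ε-move, top X: go to q1, push ε → (q1, ε, BXBXXY#)
All input consumed; state q1 ∈ F.

Accept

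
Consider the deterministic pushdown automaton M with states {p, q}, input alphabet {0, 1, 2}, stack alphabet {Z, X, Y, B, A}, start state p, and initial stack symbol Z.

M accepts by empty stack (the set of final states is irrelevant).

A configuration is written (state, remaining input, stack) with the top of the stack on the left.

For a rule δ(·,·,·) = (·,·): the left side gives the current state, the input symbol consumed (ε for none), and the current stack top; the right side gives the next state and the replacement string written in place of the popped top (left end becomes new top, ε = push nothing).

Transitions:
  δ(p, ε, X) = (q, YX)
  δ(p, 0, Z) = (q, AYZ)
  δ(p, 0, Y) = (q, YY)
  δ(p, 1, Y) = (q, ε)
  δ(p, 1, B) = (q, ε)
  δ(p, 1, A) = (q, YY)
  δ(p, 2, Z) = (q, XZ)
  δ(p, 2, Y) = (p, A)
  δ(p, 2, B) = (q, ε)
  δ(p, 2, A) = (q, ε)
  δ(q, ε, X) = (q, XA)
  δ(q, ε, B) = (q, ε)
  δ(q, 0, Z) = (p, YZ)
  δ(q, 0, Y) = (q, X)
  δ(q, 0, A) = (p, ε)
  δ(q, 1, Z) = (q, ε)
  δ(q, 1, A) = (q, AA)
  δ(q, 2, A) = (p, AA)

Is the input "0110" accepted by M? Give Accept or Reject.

(p, 0110, Z)
  read 0, top Z: go to q, push AYZ → (q, 110, AYZ)
  read 1, top A: go to q, push AA → (q, 10, AAYZ)
  read 1, top A: go to q, push AA → (q, 0, AAAYZ)
  read 0, top A: go to p, push ε → (p, ε, AAYZ)
All input consumed; stack is AAYZ, not empty, and no further ε-move applies.

Reject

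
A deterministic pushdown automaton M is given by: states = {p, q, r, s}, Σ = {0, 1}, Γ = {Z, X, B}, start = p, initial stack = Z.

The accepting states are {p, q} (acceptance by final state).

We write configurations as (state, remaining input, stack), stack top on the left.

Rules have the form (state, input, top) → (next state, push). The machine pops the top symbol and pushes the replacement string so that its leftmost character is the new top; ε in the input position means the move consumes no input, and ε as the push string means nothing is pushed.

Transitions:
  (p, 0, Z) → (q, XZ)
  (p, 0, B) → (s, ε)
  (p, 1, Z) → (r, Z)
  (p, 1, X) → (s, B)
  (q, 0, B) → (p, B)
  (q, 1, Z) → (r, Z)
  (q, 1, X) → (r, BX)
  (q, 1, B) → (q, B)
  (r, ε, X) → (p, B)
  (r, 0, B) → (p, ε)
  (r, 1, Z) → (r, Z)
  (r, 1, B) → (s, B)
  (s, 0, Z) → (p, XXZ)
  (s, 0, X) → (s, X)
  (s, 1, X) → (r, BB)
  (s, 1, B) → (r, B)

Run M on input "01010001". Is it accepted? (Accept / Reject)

(p, 01010001, Z) ⊢ (q, 1010001, XZ) ⊢ (r, 010001, BXZ) ⊢ (p, 10001, XZ) ⊢ (s, 0001, BZ)
No transition applies at (s, 0001, BZ); input not fully consumed.

Reject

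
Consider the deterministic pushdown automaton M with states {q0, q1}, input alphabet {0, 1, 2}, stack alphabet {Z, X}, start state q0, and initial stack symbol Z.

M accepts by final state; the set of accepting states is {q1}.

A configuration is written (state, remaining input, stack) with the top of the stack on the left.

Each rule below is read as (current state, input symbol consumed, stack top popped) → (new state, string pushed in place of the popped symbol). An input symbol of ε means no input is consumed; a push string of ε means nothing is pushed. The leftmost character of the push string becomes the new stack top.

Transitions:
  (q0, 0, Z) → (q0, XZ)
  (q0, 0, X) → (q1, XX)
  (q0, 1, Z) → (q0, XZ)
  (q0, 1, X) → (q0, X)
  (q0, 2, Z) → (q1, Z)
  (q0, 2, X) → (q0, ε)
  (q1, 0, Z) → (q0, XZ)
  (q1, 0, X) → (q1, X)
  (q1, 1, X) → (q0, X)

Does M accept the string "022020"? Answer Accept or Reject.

Reject

(q0, 022020, Z) ⊢ (q0, 22020, XZ) ⊢ (q0, 2020, Z) ⊢ (q1, 020, Z) ⊢ (q0, 20, XZ) ⊢ (q0, 0, Z) ⊢ (q0, ε, XZ)
All input consumed; state q0 ∉ F and no further ε-move applies.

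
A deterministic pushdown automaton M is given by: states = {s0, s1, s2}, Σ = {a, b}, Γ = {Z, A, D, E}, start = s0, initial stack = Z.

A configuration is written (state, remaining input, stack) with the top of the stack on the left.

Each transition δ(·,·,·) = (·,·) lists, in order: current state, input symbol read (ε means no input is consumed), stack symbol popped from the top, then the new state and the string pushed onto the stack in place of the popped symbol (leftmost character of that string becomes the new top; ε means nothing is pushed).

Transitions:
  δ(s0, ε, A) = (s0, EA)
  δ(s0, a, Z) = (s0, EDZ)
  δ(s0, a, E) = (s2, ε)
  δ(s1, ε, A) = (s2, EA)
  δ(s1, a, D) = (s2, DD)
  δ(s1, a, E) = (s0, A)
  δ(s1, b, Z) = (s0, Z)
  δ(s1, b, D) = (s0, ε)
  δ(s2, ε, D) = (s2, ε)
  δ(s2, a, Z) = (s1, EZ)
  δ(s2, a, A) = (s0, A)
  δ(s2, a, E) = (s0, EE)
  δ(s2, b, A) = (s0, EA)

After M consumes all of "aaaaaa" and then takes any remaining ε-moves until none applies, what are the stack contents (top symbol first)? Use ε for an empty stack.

EAZ

(s0, aaaaaa, Z)
  read a, top Z: go to s0, push EDZ → (s0, aaaaa, EDZ)
  read a, top E: go to s2, push ε → (s2, aaaa, DZ)
  ε-move, top D: go to s2, push ε → (s2, aaaa, Z)
  read a, top Z: go to s1, push EZ → (s1, aaa, EZ)
  read a, top E: go to s0, push A → (s0, aa, AZ)
  ε-move, top A: go to s0, push EA → (s0, aa, EAZ)
  read a, top E: go to s2, push ε → (s2, a, AZ)
  read a, top A: go to s0, push A → (s0, ε, AZ)
  ε-move, top A: go to s0, push EA → (s0, ε, EAZ)
All input consumed in state s0 with stack EAZ.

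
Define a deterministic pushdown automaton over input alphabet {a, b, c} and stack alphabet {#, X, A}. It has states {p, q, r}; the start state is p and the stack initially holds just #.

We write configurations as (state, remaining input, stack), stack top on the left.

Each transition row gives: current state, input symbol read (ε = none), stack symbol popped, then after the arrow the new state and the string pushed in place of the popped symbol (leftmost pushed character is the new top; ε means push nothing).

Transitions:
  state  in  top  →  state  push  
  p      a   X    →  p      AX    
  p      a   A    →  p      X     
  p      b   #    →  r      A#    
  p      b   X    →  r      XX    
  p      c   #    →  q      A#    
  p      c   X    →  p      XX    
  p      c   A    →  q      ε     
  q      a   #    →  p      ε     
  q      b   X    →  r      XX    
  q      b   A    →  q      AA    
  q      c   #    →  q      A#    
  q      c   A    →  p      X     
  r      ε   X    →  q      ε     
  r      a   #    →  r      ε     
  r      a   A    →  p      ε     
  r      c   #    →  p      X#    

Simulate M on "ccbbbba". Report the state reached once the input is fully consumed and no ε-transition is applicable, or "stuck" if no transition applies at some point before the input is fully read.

stuck

(p, ccbbbba, #)
  read c, top #: go to q, push A# → (q, cbbbba, A#)
  read c, top A: go to p, push X → (p, bbbba, X#)
  read b, top X: go to r, push XX → (r, bbba, XX#)
  ε-move, top X: go to q, push ε → (q, bbba, X#)
  read b, top X: go to r, push XX → (r, bba, XX#)
  ε-move, top X: go to q, push ε → (q, bba, X#)
  read b, top X: go to r, push XX → (r, ba, XX#)
  ε-move, top X: go to q, push ε → (q, ba, X#)
  read b, top X: go to r, push XX → (r, a, XX#)
  ε-move, top X: go to q, push ε → (q, a, X#)
No transition for (q, a, top X); M blocks with input a remaining.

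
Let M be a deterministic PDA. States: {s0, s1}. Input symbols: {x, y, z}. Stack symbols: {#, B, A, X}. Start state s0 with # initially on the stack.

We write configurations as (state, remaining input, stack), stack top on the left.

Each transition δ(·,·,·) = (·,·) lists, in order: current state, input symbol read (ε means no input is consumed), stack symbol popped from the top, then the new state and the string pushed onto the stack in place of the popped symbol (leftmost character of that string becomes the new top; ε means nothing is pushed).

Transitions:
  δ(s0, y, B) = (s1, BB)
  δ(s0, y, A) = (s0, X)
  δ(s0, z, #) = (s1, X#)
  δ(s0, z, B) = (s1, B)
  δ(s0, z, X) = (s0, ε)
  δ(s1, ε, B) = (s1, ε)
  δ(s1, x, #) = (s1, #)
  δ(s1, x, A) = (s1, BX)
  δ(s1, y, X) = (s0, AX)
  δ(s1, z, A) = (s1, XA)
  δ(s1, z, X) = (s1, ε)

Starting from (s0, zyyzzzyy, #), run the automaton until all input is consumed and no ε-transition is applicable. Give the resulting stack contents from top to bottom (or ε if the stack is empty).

XX#

(s0, zyyzzzyy, #)
  read z, top #: go to s1, push X# → (s1, yyzzzyy, X#)
  read y, top X: go to s0, push AX → (s0, yzzzyy, AX#)
  read y, top A: go to s0, push X → (s0, zzzyy, XX#)
  read z, top X: go to s0, push ε → (s0, zzyy, X#)
  read z, top X: go to s0, push ε → (s0, zyy, #)
  read z, top #: go to s1, push X# → (s1, yy, X#)
  read y, top X: go to s0, push AX → (s0, y, AX#)
  read y, top A: go to s0, push X → (s0, ε, XX#)
All input consumed in state s0 with stack XX#.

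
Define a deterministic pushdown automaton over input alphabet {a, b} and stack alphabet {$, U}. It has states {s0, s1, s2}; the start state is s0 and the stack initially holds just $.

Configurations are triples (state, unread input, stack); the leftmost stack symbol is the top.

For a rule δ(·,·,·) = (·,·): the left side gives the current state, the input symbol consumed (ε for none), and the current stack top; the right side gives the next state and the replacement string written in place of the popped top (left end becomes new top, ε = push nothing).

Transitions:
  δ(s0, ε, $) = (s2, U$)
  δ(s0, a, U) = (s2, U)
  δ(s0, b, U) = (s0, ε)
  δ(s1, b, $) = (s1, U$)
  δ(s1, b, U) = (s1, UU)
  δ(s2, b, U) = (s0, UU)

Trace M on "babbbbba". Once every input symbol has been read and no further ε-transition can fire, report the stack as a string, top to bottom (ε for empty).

(s0, babbbbba, $) ⊢ (s2, babbbbba, U$) ⊢ (s0, abbbbba, UU$) ⊢ (s2, bbbbba, UU$) ⊢ (s0, bbbba, UUU$) ⊢ (s0, bbba, UU$) ⊢ (s0, bba, U$) ⊢ (s0, ba, $) ⊢ (s2, ba, U$) ⊢ (s0, a, UU$) ⊢ (s2, ε, UU$)
All input consumed in state s2 with stack UU$.

UU$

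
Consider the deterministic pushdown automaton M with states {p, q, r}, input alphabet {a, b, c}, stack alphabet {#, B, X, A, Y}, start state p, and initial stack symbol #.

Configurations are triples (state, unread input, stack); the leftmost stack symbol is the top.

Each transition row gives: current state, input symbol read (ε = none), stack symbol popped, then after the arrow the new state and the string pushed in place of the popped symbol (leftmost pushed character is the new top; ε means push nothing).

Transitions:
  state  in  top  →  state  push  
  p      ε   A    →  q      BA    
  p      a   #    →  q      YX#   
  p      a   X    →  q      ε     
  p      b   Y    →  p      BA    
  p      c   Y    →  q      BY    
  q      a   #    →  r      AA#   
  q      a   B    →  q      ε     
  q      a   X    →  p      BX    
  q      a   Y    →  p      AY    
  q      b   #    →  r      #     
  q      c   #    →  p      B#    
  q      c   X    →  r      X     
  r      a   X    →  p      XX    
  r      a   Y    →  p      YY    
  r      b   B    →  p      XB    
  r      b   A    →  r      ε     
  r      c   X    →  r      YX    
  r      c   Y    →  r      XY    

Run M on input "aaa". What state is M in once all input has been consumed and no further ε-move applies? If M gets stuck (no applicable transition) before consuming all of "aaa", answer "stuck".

(p, aaa, #)
  read a, top #: go to q, push YX# → (q, aa, YX#)
  read a, top Y: go to p, push AY → (p, a, AYX#)
  ε-move, top A: go to q, push BA → (q, a, BAYX#)
  read a, top B: go to q, push ε → (q, ε, AYX#)
All input consumed; M is in state q.

q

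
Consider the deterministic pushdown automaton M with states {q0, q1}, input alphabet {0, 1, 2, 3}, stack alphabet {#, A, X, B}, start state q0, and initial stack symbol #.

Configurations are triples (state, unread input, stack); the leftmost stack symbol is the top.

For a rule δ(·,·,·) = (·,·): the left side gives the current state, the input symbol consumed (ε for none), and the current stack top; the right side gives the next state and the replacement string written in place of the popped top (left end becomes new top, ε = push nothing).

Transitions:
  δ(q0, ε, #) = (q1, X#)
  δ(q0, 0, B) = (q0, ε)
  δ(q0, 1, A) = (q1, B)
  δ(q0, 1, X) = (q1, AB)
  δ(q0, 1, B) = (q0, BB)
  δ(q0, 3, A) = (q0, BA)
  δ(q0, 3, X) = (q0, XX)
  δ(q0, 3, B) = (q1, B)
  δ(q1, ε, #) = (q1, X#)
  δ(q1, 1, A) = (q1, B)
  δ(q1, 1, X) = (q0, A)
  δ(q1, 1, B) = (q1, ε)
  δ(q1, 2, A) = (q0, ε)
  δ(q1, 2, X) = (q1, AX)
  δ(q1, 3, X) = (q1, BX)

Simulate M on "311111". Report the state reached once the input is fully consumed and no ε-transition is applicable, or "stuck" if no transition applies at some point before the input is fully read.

q0

(q0, 311111, #) ⊢ (q1, 311111, X#) ⊢ (q1, 11111, BX#) ⊢ (q1, 1111, X#) ⊢ (q0, 111, A#) ⊢ (q1, 11, B#) ⊢ (q1, 1, #) ⊢ (q1, 1, X#) ⊢ (q0, ε, A#)
All input consumed; M is in state q0.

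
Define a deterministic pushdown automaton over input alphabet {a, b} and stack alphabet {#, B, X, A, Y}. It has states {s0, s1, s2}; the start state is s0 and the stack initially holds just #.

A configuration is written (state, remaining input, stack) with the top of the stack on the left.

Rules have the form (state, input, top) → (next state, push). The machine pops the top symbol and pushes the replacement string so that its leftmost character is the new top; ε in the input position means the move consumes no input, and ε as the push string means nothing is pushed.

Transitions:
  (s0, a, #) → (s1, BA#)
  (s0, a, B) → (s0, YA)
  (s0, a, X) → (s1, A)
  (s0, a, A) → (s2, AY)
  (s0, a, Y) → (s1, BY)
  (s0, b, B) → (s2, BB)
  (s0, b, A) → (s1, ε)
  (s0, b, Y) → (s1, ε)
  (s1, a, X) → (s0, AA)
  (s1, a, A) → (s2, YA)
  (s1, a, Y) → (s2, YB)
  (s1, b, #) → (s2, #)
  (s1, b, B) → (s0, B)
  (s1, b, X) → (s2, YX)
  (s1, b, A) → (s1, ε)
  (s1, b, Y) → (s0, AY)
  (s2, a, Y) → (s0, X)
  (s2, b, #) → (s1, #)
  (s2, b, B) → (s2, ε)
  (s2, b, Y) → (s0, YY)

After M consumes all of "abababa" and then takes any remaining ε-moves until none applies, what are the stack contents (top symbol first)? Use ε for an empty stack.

(s0, abababa, #)
  read a, top #: go to s1, push BA# → (s1, bababa, BA#)
  read b, top B: go to s0, push B → (s0, ababa, BA#)
  read a, top B: go to s0, push YA → (s0, baba, YAA#)
  read b, top Y: go to s1, push ε → (s1, aba, AA#)
  read a, top A: go to s2, push YA → (s2, ba, YAA#)
  read b, top Y: go to s0, push YY → (s0, a, YYAA#)
  read a, top Y: go to s1, push BY → (s1, ε, BYYAA#)
All input consumed in state s1 with stack BYYAA#.

BYYAA#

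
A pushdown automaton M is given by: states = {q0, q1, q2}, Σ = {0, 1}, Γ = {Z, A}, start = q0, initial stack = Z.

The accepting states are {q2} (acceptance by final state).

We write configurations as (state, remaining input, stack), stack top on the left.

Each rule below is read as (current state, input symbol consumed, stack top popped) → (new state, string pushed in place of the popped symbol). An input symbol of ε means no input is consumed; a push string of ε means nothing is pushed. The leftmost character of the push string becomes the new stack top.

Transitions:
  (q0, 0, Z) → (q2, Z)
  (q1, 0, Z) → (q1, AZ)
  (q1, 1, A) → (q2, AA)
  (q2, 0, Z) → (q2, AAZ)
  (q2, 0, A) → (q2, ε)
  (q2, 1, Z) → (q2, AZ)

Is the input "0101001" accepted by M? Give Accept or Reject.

Reject

No computation consumes all input and reaches a final state.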